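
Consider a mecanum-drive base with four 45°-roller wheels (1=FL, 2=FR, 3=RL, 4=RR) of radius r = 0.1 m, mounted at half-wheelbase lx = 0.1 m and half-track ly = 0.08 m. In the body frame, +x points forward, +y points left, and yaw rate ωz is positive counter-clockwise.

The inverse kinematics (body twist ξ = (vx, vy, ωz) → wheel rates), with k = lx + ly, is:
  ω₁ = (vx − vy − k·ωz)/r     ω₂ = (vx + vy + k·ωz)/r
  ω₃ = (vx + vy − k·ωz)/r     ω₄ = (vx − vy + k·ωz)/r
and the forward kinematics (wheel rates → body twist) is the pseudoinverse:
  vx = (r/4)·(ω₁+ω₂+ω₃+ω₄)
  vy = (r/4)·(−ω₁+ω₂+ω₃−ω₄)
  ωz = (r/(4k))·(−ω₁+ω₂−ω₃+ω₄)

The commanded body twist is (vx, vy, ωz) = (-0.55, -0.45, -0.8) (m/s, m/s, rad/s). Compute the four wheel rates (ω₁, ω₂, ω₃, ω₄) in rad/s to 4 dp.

(0.4400, -11.4400, -8.5600, -2.4400)

k = lx + ly = 0.1 + 0.08 = 0.1800;  k·ωz = 0.1800·-0.8 = -0.1440
ω₁ (FL) = (vx − vy − k·ωz)/r = 0.0440/0.1 = 0.4400
ω₂ (FR) = (vx + vy + k·ωz)/r = -1.1440/0.1 = -11.4400
ω₃ (RL) = (vx + vy − k·ωz)/r = -0.8560/0.1 = -8.5600
ω₄ (RR) = (vx − vy + k·ωz)/r = -0.2440/0.1 = -2.4400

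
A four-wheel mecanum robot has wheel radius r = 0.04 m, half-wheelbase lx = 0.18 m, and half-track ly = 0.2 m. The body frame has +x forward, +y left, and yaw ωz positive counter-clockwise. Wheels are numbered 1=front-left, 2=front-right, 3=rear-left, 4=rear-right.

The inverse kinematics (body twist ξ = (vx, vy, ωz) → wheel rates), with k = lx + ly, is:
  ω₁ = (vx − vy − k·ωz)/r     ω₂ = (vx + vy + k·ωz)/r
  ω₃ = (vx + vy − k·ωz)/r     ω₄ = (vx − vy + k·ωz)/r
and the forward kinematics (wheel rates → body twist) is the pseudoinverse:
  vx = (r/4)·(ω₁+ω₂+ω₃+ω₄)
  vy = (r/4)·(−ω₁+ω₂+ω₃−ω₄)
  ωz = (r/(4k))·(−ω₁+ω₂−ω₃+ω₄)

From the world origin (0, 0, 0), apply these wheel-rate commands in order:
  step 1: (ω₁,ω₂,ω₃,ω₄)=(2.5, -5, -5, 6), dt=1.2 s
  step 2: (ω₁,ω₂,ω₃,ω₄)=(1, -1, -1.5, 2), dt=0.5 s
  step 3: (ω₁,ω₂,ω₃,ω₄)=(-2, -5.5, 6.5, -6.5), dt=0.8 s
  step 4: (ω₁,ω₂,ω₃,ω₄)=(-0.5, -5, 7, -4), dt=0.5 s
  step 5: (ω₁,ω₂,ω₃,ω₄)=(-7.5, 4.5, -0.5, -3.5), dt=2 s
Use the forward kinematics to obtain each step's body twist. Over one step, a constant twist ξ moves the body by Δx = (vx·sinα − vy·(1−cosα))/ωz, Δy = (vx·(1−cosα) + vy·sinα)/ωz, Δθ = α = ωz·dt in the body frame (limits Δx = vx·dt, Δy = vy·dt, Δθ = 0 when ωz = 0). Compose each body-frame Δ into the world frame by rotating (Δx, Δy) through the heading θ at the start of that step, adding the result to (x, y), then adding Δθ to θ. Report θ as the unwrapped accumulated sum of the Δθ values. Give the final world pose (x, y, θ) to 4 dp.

(-0.1399, 0.1809, 0.0526)

step 1: ξ=(vx,vy,ωz)=(-0.0150, -0.1850, 0.0921), dt=1.2 → body Δ=(-0.0057, -0.2225, 0.1105) → world pose (-0.0057, -0.2225, 0.1105)
step 2: ξ=(vx,vy,ωz)=(0.0050, -0.0550, 0.0395), dt=0.5 → body Δ=(0.0028, -0.0275, 0.0197) → world pose (0.0001, -0.2495, 0.1303)
step 3: ξ=(vx,vy,ωz)=(-0.0750, 0.0950, -0.4342), dt=0.8 → body Δ=(-0.0457, 0.0848, -0.3474) → world pose (-0.0563, -0.1714, -0.2171)
step 4: ξ=(vx,vy,ωz)=(-0.0250, 0.0650, -0.4079), dt=0.5 → body Δ=(-0.0091, 0.0335, -0.2039) → world pose (-0.0580, -0.1367, -0.4211)
step 5: ξ=(vx,vy,ωz)=(-0.0700, 0.1500, 0.2368), dt=2.0 → body Δ=(-0.2046, 0.2564, 0.4737) → world pose (-0.1399, 0.1809, 0.0526)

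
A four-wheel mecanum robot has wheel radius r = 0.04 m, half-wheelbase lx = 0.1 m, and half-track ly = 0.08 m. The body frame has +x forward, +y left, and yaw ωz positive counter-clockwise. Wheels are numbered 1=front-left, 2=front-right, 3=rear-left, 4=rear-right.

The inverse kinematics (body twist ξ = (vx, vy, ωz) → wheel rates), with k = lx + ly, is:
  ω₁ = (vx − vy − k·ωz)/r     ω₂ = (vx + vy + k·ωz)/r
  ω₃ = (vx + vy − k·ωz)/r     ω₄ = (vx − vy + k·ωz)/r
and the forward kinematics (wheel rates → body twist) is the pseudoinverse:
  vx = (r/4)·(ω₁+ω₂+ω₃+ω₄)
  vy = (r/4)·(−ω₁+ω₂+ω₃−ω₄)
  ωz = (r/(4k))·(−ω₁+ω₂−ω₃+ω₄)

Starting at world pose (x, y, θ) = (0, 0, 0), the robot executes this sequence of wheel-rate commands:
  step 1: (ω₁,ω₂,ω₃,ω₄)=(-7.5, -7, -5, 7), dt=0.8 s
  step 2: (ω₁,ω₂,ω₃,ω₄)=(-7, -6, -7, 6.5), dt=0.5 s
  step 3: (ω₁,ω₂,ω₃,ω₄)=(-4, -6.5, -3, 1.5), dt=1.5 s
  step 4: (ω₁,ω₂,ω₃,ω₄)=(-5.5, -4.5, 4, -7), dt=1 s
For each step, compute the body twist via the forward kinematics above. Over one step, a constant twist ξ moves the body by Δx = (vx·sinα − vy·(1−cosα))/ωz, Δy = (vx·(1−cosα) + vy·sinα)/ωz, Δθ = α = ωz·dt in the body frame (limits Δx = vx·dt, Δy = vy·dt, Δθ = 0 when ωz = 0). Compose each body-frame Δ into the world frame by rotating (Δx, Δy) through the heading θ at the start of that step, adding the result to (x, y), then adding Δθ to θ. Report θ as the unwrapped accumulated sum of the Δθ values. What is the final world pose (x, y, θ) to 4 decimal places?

(-0.2501, -0.4315, 0.5694)

step 1: ξ=(vx,vy,ωz)=(-0.1250, -0.1150, 0.6944), dt=0.8 → body Δ=(-0.0700, -0.1144, 0.5556) → world pose (-0.0700, -0.1144, 0.5556)
step 2: ξ=(vx,vy,ωz)=(-0.1350, -0.1250, 0.8056), dt=0.5 → body Δ=(-0.0533, -0.0742, 0.4028) → world pose (-0.0761, -0.2056, 0.9583)
step 3: ξ=(vx,vy,ωz)=(-0.1200, -0.0700, 0.1111), dt=1.5 → body Δ=(-0.1704, -0.1195, 0.1667) → world pose (-0.0764, -0.4137, 1.1250)
step 4: ξ=(vx,vy,ωz)=(-0.1300, 0.1200, -0.5556), dt=1.0 → body Δ=(-0.0909, 0.1491, -0.5556) → world pose (-0.2501, -0.4315, 0.5694)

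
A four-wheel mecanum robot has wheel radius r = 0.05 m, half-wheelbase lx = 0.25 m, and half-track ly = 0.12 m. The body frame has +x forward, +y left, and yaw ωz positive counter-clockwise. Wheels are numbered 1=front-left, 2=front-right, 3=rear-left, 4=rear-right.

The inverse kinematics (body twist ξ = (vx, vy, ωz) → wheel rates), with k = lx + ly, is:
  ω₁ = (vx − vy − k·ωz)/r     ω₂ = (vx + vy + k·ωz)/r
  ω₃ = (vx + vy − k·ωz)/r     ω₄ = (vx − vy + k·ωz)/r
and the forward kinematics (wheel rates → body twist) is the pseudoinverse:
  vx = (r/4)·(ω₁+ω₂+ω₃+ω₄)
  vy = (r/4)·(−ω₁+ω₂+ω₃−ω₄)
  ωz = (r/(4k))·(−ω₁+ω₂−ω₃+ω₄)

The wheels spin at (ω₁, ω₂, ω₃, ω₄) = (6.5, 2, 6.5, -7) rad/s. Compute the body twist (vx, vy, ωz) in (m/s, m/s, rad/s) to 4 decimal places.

(0.1000, 0.1125, -0.6081)

k = lx + ly = 0.25 + 0.12 = 0.3700
ω₁+ω₂+ω₃+ω₄ = 8.0000  →  vx = (0.05/4)·8.0000 = 0.1000
−ω₁+ω₂+ω₃−ω₄ = 9.0000  →  vy = (0.05/4)·9.0000 = 0.1125
−ω₁+ω₂−ω₃+ω₄ = -18.0000  →  ωz = (0.05/1.4800)·-18.0000 = -0.6081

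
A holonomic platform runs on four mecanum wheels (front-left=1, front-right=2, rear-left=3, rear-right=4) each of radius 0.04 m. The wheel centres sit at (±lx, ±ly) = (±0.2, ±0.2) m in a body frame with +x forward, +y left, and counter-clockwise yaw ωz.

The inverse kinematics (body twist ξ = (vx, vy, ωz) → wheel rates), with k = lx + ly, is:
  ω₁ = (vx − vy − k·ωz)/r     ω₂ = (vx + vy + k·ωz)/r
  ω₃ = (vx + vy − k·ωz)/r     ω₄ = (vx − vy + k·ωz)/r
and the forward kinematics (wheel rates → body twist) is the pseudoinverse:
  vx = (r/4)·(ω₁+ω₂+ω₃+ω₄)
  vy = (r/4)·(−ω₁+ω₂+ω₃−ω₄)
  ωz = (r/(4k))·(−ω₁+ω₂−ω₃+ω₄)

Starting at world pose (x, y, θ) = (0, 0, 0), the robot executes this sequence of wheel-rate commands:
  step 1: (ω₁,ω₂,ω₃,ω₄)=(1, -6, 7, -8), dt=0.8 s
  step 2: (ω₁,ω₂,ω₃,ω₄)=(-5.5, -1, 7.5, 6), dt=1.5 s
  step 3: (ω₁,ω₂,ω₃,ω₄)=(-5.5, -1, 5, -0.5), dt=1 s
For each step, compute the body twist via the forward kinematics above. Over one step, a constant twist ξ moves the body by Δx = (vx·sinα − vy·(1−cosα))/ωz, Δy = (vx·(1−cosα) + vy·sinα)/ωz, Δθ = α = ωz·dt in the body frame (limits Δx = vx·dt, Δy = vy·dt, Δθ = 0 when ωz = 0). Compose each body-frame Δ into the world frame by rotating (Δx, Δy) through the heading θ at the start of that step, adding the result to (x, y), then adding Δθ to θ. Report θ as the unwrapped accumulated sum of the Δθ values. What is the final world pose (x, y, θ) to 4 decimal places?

(0.1129, 0.2174, -0.3525)

step 1: ξ=(vx,vy,ωz)=(-0.0600, 0.0800, -0.5500), dt=0.8 → body Δ=(-0.0326, 0.0723, -0.4400) → world pose (-0.0326, 0.0723, -0.4400)
step 2: ξ=(vx,vy,ωz)=(0.0700, 0.0600, 0.0750), dt=1.5 → body Δ=(0.0997, 0.0957, 0.1125) → world pose (0.0984, 0.1165, -0.3275)
step 3: ξ=(vx,vy,ωz)=(-0.0200, 0.1000, -0.0250), dt=1.0 → body Δ=(-0.0187, 0.1002, -0.0250) → world pose (0.1129, 0.2174, -0.3525)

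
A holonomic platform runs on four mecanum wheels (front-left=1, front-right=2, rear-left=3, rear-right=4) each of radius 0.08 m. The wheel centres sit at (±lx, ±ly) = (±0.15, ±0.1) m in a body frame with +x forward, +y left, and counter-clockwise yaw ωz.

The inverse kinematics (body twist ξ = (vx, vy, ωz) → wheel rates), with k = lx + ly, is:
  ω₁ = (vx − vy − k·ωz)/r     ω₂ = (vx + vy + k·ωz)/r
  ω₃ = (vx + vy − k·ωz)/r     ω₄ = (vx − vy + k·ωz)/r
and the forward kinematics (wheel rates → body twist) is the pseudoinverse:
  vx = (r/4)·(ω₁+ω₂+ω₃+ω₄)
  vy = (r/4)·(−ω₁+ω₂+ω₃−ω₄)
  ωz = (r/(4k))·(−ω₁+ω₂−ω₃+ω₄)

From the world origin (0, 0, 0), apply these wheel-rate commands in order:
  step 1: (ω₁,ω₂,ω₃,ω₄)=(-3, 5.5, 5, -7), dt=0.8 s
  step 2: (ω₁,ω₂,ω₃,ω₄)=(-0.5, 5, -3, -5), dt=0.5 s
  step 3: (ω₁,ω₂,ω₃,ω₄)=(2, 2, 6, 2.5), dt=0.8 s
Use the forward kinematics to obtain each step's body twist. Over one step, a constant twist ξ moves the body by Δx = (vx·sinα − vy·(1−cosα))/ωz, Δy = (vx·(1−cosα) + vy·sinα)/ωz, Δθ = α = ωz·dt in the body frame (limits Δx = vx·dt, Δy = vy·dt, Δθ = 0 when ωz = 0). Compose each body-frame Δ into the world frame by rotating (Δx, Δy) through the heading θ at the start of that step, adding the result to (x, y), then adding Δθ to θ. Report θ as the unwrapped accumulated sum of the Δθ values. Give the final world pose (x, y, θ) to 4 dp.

(0.2281, 0.4197, -0.3080)

step 1: ξ=(vx,vy,ωz)=(0.0100, 0.4100, -0.2800), dt=0.8 → body Δ=(0.0445, 0.3244, -0.2240) → world pose (0.0445, 0.3244, -0.2240)
step 2: ξ=(vx,vy,ωz)=(-0.0700, 0.1500, 0.2800), dt=0.5 → body Δ=(-0.0401, 0.0723, 0.1400) → world pose (0.0215, 0.4038, -0.0840)
step 3: ξ=(vx,vy,ωz)=(0.2500, 0.0700, -0.2800), dt=0.8 → body Δ=(0.2046, 0.0332, -0.2240) → world pose (0.2281, 0.4197, -0.3080)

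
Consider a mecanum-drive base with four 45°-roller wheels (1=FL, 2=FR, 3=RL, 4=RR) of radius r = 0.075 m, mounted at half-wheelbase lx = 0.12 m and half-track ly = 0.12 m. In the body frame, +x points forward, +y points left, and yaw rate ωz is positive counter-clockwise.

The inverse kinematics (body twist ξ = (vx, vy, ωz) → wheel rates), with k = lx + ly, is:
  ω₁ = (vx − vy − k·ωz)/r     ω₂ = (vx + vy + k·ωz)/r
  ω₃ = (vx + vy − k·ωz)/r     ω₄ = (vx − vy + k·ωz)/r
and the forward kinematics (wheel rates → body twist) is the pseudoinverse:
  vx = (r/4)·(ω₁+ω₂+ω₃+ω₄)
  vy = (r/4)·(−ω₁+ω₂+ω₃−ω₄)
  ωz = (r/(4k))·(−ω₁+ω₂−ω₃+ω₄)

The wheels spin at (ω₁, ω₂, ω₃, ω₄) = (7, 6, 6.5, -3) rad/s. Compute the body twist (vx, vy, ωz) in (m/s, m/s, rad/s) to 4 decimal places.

k = lx + ly = 0.12 + 0.12 = 0.2400
ω₁+ω₂+ω₃+ω₄ = 16.5000  →  vx = (0.075/4)·16.5000 = 0.3094
−ω₁+ω₂+ω₃−ω₄ = 8.5000  →  vy = (0.075/4)·8.5000 = 0.1594
−ω₁+ω₂−ω₃+ω₄ = -10.5000  →  ωz = (0.075/0.9600)·-10.5000 = -0.8203

(0.3094, 0.1594, -0.8203)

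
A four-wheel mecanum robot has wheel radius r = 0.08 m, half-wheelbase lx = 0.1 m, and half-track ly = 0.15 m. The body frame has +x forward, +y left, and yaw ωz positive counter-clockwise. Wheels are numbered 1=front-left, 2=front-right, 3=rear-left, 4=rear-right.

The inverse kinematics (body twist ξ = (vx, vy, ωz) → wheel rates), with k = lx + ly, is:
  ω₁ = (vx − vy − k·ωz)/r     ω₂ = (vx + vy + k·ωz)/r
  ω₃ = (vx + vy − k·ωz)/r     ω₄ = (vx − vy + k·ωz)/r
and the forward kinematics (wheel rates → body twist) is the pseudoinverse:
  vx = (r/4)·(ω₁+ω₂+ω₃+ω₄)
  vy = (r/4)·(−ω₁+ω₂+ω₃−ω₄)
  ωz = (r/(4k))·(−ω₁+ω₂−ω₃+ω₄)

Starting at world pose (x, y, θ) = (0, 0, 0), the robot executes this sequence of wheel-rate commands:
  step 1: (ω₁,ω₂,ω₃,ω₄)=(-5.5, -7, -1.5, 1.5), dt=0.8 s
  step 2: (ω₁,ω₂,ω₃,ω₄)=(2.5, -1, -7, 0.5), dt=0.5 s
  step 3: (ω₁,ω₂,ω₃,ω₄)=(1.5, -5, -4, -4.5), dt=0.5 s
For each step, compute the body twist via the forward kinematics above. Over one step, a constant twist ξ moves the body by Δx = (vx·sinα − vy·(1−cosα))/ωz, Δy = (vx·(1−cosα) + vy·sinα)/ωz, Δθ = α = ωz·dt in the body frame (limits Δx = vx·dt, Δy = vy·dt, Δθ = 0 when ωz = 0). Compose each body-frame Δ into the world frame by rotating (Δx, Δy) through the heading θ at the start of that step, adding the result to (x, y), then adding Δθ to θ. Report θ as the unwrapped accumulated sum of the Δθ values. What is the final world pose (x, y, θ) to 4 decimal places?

step 1: ξ=(vx,vy,ωz)=(-0.2500, -0.0900, 0.1200), dt=0.8 → body Δ=(-0.1962, -0.0815, 0.0960) → world pose (-0.1962, -0.0815, 0.0960)
step 2: ξ=(vx,vy,ωz)=(-0.1000, -0.2200, 0.3200), dt=0.5 → body Δ=(-0.0410, -0.1135, 0.1600) → world pose (-0.2262, -0.1984, 0.2560)
step 3: ξ=(vx,vy,ωz)=(-0.2400, -0.1200, -0.5600), dt=0.5 → body Δ=(-0.1268, -0.0425, -0.2800) → world pose (-0.3381, -0.2717, -0.0240)

(-0.3381, -0.2717, -0.0240)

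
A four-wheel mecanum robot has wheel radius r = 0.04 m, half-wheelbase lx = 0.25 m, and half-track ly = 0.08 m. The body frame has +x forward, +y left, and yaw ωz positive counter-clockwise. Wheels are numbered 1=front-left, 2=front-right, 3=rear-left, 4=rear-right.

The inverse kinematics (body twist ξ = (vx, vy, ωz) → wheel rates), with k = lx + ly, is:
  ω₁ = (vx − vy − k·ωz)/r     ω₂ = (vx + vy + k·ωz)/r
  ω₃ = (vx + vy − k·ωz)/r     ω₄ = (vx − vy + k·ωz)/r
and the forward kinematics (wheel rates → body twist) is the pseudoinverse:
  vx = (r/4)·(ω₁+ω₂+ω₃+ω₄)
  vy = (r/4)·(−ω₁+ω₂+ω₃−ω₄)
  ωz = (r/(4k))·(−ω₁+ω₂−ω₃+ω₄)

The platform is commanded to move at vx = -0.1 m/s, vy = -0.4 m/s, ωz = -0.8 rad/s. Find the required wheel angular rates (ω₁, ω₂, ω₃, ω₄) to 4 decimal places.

k = lx + ly = 0.25 + 0.08 = 0.3300;  k·ωz = 0.3300·-0.8 = -0.2640
ω₁ (FL) = (vx − vy − k·ωz)/r = 0.5640/0.04 = 14.1000
ω₂ (FR) = (vx + vy + k·ωz)/r = -0.7640/0.04 = -19.1000
ω₃ (RL) = (vx + vy − k·ωz)/r = -0.2360/0.04 = -5.9000
ω₄ (RR) = (vx − vy + k·ωz)/r = 0.0360/0.04 = 0.9000

(14.1000, -19.1000, -5.9000, 0.9000)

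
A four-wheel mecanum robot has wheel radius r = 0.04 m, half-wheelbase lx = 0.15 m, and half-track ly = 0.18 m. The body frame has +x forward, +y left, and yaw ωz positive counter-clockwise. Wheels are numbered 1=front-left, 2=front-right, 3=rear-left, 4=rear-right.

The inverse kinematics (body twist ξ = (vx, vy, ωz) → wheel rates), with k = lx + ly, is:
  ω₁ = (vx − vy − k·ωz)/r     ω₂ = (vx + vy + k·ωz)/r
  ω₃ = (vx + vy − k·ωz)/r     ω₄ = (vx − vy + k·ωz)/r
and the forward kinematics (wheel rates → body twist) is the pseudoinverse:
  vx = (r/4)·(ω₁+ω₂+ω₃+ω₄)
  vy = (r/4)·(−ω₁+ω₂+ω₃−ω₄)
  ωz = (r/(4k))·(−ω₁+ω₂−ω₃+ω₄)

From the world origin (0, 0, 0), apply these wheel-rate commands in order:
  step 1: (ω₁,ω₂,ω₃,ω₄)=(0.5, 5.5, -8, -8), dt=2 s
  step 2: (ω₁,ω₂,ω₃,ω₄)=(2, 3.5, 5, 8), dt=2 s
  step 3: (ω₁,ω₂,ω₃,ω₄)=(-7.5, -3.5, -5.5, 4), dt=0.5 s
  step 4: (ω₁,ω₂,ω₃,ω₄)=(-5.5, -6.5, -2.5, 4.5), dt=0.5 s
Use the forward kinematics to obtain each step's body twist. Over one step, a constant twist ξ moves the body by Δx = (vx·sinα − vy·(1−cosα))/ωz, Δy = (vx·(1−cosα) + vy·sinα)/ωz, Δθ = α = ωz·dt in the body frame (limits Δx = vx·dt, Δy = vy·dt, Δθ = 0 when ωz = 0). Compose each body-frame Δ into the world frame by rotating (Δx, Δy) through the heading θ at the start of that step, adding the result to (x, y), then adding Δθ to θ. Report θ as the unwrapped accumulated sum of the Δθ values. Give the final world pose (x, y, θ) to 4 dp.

(0.0987, 0.0739, 0.8712)

step 1: ξ=(vx,vy,ωz)=(-0.1000, 0.0500, 0.1515), dt=2.0 → body Δ=(-0.2120, 0.0684, 0.3030) → world pose (-0.2120, 0.0684, 0.3030)
step 2: ξ=(vx,vy,ωz)=(0.1850, -0.0150, 0.1364), dt=2.0 → body Δ=(0.3695, 0.0205, 0.2727) → world pose (0.1345, 0.1982, 0.5758)
step 3: ξ=(vx,vy,ωz)=(-0.1250, -0.0550, 0.4091), dt=0.5 → body Δ=(-0.0593, -0.0337, 0.2045) → world pose (0.1032, 0.1377, 0.7803)
step 4: ξ=(vx,vy,ωz)=(-0.1000, -0.0800, 0.1818), dt=0.5 → body Δ=(-0.0481, -0.0422, 0.0909) → world pose (0.0987, 0.0739, 0.8712)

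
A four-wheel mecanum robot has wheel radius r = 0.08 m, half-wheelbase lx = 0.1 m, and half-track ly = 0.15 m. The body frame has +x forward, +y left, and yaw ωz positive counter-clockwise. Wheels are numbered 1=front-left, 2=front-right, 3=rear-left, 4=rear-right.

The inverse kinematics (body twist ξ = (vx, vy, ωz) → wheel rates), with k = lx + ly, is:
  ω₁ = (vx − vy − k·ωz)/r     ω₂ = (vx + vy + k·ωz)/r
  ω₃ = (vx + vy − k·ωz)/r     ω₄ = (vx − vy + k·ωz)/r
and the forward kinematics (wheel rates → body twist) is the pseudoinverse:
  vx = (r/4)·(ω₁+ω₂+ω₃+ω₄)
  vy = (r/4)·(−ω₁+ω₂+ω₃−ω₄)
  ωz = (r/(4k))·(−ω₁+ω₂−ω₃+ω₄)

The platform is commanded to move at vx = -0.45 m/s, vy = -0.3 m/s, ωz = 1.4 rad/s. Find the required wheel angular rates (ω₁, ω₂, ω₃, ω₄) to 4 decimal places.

(-6.2500, -5.0000, -13.7500, 2.5000)

k = lx + ly = 0.1 + 0.15 = 0.2500;  k·ωz = 0.2500·1.4 = 0.3500
ω₁ (FL) = (vx − vy − k·ωz)/r = -0.5000/0.08 = -6.2500
ω₂ (FR) = (vx + vy + k·ωz)/r = -0.4000/0.08 = -5.0000
ω₃ (RL) = (vx + vy − k·ωz)/r = -1.1000/0.08 = -13.7500
ω₄ (RR) = (vx − vy + k·ωz)/r = 0.2000/0.08 = 2.5000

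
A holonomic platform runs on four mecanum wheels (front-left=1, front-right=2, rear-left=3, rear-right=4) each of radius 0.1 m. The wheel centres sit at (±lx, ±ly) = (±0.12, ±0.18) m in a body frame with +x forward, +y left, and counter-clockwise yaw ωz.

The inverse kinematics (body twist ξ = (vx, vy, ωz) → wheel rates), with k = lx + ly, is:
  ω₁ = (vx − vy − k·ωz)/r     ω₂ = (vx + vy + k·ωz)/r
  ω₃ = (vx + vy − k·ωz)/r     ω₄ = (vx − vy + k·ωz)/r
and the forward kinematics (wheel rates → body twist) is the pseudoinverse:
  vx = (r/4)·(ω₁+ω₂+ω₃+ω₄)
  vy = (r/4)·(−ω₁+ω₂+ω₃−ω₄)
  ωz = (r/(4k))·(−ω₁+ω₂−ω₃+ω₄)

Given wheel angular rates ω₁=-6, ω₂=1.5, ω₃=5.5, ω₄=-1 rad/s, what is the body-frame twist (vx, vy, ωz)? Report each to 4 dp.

(0.0000, 0.3500, 0.0833)

k = lx + ly = 0.12 + 0.18 = 0.3000
ω₁+ω₂+ω₃+ω₄ = 0.0000  →  vx = (0.1/4)·0.0000 = 0.0000
−ω₁+ω₂+ω₃−ω₄ = 14.0000  →  vy = (0.1/4)·14.0000 = 0.3500
−ω₁+ω₂−ω₃+ω₄ = 1.0000  →  ωz = (0.1/1.2000)·1.0000 = 0.0833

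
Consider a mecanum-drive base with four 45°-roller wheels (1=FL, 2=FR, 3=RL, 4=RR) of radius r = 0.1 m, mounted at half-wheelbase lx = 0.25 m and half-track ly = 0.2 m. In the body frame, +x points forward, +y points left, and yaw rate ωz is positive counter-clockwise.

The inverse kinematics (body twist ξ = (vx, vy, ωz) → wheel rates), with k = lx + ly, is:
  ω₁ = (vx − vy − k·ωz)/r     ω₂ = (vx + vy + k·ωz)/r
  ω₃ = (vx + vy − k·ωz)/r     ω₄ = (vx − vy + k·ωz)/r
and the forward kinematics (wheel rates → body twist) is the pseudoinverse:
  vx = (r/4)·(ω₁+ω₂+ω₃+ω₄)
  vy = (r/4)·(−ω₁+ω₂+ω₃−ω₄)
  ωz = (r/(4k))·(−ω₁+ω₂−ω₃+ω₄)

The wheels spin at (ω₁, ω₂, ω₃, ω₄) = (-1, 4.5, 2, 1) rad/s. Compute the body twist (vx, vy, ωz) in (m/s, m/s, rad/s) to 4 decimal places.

(0.1625, 0.1625, 0.2500)

k = lx + ly = 0.25 + 0.2 = 0.4500
ω₁+ω₂+ω₃+ω₄ = 6.5000  →  vx = (0.1/4)·6.5000 = 0.1625
−ω₁+ω₂+ω₃−ω₄ = 6.5000  →  vy = (0.1/4)·6.5000 = 0.1625
−ω₁+ω₂−ω₃+ω₄ = 4.5000  →  ωz = (0.1/1.8000)·4.5000 = 0.2500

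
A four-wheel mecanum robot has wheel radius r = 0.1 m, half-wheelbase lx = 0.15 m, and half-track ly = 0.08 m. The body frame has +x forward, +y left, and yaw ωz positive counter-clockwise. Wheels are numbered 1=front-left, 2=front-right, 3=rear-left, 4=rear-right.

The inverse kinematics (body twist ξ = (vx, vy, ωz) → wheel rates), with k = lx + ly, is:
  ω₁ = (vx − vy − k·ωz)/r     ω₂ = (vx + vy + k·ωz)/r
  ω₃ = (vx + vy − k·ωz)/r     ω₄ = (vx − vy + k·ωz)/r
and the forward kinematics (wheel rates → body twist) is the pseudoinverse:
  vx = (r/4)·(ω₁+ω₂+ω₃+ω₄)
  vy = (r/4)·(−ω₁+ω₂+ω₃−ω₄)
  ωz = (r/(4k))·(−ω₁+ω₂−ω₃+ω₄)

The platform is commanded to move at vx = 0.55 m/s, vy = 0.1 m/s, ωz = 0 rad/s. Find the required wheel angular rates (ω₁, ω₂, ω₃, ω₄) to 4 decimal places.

(4.5000, 6.5000, 6.5000, 4.5000)

k = lx + ly = 0.15 + 0.08 = 0.2300;  k·ωz = 0.2300·0 = 0.0000
ω₁ (FL) = (vx − vy − k·ωz)/r = 0.4500/0.1 = 4.5000
ω₂ (FR) = (vx + vy + k·ωz)/r = 0.6500/0.1 = 6.5000
ω₃ (RL) = (vx + vy − k·ωz)/r = 0.6500/0.1 = 6.5000
ω₄ (RR) = (vx − vy + k·ωz)/r = 0.4500/0.1 = 4.5000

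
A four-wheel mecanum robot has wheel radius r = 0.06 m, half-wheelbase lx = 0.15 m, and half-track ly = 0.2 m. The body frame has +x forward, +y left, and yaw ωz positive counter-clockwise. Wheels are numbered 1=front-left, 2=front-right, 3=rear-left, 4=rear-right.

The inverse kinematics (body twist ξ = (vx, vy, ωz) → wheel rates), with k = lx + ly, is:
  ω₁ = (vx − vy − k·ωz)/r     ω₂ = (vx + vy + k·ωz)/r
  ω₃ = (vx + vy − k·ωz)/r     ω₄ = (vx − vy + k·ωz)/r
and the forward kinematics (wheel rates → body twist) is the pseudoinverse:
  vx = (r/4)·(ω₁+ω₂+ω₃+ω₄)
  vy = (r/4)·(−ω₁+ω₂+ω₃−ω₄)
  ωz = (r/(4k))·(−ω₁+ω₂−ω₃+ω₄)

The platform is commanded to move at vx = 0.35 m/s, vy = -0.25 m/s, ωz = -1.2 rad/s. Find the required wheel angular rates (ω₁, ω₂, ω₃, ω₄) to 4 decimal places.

(17.0000, -5.3333, 8.6667, 3.0000)

k = lx + ly = 0.15 + 0.2 = 0.3500;  k·ωz = 0.3500·-1.2 = -0.4200
ω₁ (FL) = (vx − vy − k·ωz)/r = 1.0200/0.06 = 17.0000
ω₂ (FR) = (vx + vy + k·ωz)/r = -0.3200/0.06 = -5.3333
ω₃ (RL) = (vx + vy − k·ωz)/r = 0.5200/0.06 = 8.6667
ω₄ (RR) = (vx − vy + k·ωz)/r = 0.1800/0.06 = 3.0000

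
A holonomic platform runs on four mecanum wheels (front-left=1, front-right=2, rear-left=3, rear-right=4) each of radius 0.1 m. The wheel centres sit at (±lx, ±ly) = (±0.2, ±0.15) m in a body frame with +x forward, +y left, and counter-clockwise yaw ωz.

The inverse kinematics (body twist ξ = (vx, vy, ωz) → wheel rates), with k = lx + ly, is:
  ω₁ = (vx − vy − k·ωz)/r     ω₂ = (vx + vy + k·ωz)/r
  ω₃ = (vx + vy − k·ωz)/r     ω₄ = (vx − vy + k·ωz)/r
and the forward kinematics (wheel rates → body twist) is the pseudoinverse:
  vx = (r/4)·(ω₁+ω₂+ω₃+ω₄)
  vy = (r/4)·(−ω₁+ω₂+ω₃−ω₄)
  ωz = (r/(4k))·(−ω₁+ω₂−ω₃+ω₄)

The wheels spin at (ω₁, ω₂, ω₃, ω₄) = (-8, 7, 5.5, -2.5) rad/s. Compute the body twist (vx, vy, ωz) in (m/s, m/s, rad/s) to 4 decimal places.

k = lx + ly = 0.2 + 0.15 = 0.3500
ω₁+ω₂+ω₃+ω₄ = 2.0000  →  vx = (0.1/4)·2.0000 = 0.0500
−ω₁+ω₂+ω₃−ω₄ = 23.0000  →  vy = (0.1/4)·23.0000 = 0.5750
−ω₁+ω₂−ω₃+ω₄ = 7.0000  →  ωz = (0.1/1.4000)·7.0000 = 0.5000

(0.0500, 0.5750, 0.5000)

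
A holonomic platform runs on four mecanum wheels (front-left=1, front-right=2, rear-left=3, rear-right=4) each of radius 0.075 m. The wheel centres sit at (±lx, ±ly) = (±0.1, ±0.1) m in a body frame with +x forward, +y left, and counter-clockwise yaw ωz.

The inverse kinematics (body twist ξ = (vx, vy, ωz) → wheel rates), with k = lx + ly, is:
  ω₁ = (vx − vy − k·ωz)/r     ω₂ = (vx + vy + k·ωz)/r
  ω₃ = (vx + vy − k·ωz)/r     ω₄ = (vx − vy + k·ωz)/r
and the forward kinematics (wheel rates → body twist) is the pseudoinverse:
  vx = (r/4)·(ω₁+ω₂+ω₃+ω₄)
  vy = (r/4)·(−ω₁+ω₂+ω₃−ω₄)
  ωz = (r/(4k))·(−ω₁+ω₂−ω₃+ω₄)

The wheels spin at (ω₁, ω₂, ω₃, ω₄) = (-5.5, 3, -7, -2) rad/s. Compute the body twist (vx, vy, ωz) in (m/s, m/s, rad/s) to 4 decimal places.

(-0.2156, 0.0656, 1.2656)

k = lx + ly = 0.1 + 0.1 = 0.2000
ω₁+ω₂+ω₃+ω₄ = -11.5000  →  vx = (0.075/4)·-11.5000 = -0.2156
−ω₁+ω₂+ω₃−ω₄ = 3.5000  →  vy = (0.075/4)·3.5000 = 0.0656
−ω₁+ω₂−ω₃+ω₄ = 13.5000  →  ωz = (0.075/0.8000)·13.5000 = 1.2656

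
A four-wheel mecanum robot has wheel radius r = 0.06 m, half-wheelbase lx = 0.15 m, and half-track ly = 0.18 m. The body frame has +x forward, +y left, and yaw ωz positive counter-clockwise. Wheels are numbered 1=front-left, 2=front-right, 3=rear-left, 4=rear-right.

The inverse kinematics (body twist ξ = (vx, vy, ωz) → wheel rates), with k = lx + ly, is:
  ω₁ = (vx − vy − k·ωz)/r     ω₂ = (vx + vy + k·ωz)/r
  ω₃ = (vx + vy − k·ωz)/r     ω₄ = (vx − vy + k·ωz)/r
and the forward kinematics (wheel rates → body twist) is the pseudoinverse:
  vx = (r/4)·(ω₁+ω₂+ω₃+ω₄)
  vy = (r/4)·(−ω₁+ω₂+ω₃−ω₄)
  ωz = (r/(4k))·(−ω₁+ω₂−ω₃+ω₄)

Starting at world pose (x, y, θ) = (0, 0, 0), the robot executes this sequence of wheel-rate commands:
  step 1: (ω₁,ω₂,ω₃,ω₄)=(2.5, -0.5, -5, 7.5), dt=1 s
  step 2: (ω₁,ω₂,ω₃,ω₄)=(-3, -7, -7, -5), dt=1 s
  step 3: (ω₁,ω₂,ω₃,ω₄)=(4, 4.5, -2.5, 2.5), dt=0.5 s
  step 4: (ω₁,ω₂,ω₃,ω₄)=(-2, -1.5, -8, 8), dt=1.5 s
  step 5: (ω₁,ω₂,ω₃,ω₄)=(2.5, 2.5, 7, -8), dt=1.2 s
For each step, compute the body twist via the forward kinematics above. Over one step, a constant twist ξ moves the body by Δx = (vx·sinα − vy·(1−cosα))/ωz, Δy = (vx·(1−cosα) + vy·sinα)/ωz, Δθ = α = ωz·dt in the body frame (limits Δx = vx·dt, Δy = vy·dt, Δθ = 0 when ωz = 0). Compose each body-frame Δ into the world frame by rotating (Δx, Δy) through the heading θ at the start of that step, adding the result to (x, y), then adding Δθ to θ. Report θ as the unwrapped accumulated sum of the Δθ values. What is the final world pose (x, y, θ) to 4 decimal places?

(-0.0567, -0.4949, 0.7727)

step 1: ξ=(vx,vy,ωz)=(0.0675, -0.2325, 0.4318), dt=1.0 → body Δ=(0.1148, -0.2110, 0.4318) → world pose (0.1148, -0.2110, 0.4318)
step 2: ξ=(vx,vy,ωz)=(-0.3300, -0.0900, -0.0909), dt=1.0 → body Δ=(-0.3336, -0.0749, -0.0909) → world pose (-0.1568, -0.4186, 0.3409)
step 3: ξ=(vx,vy,ωz)=(0.1275, -0.0675, 0.2500), dt=0.5 → body Δ=(0.0657, -0.0297, 0.1250) → world pose (-0.0850, -0.4246, 0.4659)
step 4: ξ=(vx,vy,ωz)=(-0.0525, -0.2325, 0.7500), dt=1.5 → body Δ=(0.1132, -0.3195, 1.1250) → world pose (0.1597, -0.6593, 1.5909)
step 5: ξ=(vx,vy,ωz)=(0.0600, 0.2250, -0.6818), dt=1.2 → body Δ=(0.1687, 0.2130, -0.8182) → world pose (-0.0567, -0.4949, 0.7727)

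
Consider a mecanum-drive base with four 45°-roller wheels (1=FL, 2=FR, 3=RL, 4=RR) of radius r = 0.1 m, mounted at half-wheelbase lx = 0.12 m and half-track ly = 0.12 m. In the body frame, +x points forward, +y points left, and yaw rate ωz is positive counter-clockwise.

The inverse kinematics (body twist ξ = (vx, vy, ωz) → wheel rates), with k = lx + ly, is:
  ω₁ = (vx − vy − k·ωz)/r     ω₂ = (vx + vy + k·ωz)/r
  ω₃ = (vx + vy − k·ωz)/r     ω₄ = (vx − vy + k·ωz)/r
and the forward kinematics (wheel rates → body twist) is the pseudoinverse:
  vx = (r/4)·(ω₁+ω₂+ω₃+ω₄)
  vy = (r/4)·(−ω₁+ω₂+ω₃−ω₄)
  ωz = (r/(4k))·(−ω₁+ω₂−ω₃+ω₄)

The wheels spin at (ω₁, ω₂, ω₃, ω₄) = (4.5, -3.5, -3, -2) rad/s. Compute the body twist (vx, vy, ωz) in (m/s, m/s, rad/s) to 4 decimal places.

k = lx + ly = 0.12 + 0.12 = 0.2400
ω₁+ω₂+ω₃+ω₄ = -4.0000  →  vx = (0.1/4)·-4.0000 = -0.1000
−ω₁+ω₂+ω₃−ω₄ = -9.0000  →  vy = (0.1/4)·-9.0000 = -0.2250
−ω₁+ω₂−ω₃+ω₄ = -7.0000  →  ωz = (0.1/0.9600)·-7.0000 = -0.7292

(-0.1000, -0.2250, -0.7292)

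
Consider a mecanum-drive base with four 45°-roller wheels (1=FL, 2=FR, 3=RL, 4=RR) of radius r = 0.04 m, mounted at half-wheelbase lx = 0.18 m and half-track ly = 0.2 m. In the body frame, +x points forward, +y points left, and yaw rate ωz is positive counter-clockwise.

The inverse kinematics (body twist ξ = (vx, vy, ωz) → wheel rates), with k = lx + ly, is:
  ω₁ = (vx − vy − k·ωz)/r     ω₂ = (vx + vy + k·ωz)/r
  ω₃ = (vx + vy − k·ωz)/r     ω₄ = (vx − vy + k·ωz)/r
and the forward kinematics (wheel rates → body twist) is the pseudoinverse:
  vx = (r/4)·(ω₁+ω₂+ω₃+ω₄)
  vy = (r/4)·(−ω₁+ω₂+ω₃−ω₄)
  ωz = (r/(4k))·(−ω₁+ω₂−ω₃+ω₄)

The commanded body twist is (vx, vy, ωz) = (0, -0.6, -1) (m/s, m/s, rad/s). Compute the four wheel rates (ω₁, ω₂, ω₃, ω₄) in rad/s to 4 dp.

k = lx + ly = 0.18 + 0.2 = 0.3800;  k·ωz = 0.3800·-1 = -0.3800
ω₁ (FL) = (vx − vy − k·ωz)/r = 0.9800/0.04 = 24.5000
ω₂ (FR) = (vx + vy + k·ωz)/r = -0.9800/0.04 = -24.5000
ω₃ (RL) = (vx + vy − k·ωz)/r = -0.2200/0.04 = -5.5000
ω₄ (RR) = (vx − vy + k·ωz)/r = 0.2200/0.04 = 5.5000

(24.5000, -24.5000, -5.5000, 5.5000)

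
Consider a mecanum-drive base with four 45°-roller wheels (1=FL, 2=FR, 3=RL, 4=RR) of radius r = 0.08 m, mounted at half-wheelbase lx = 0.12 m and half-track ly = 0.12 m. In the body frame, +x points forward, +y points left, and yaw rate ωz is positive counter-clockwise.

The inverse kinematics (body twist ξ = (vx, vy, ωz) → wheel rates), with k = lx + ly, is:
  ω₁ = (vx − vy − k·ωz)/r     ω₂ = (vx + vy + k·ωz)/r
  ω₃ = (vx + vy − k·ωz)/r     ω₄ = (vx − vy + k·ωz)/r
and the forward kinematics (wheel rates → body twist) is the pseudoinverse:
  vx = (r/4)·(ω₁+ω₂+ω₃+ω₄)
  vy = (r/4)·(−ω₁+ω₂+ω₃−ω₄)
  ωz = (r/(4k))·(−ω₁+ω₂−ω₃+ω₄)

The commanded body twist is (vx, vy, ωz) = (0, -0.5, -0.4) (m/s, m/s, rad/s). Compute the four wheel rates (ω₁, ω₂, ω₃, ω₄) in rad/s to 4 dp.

(7.4500, -7.4500, -5.0500, 5.0500)

k = lx + ly = 0.12 + 0.12 = 0.2400;  k·ωz = 0.2400·-0.4 = -0.0960
ω₁ (FL) = (vx − vy − k·ωz)/r = 0.5960/0.08 = 7.4500
ω₂ (FR) = (vx + vy + k·ωz)/r = -0.5960/0.08 = -7.4500
ω₃ (RL) = (vx + vy − k·ωz)/r = -0.4040/0.08 = -5.0500
ω₄ (RR) = (vx − vy + k·ωz)/r = 0.4040/0.08 = 5.0500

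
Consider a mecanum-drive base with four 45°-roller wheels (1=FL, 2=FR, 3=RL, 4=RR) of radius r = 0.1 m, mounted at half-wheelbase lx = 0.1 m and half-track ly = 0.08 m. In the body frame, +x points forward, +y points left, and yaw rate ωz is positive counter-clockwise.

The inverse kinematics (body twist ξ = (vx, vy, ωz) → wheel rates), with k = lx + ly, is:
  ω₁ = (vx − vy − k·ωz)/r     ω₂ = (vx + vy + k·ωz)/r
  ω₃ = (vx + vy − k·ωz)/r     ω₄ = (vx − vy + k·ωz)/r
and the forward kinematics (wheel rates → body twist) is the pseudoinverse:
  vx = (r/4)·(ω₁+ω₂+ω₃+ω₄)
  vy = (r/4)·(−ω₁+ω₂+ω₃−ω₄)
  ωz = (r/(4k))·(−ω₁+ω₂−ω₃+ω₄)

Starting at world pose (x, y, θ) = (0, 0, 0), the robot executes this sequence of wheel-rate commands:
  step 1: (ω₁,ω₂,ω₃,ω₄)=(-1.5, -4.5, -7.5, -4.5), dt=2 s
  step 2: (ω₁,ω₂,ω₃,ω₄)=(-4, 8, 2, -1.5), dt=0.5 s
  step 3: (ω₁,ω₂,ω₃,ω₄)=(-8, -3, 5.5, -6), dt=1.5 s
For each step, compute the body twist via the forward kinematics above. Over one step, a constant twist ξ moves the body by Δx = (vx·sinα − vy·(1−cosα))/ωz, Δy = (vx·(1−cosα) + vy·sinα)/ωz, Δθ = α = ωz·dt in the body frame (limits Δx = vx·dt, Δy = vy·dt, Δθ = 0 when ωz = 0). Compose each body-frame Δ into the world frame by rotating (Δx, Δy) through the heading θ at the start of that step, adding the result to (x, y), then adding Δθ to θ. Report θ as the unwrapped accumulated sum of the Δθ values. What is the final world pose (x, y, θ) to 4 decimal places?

(-1.2504, 0.5038, -0.7639)

step 1: ξ=(vx,vy,ωz)=(-0.4500, -0.1500, 0.0000), dt=2.0 → body Δ=(-0.9000, -0.3000, 0.0000) → world pose (-0.9000, -0.3000, 0.0000)
step 2: ξ=(vx,vy,ωz)=(0.1125, 0.3875, 1.1806), dt=0.5 → body Δ=(-0.0025, 0.1988, 0.5903) → world pose (-0.9025, -0.1012, 0.5903)
step 3: ξ=(vx,vy,ωz)=(-0.2875, 0.4125, -0.9028), dt=1.5 → body Δ=(0.0477, 0.6963, -1.3542) → world pose (-1.2504, 0.5038, -0.7639)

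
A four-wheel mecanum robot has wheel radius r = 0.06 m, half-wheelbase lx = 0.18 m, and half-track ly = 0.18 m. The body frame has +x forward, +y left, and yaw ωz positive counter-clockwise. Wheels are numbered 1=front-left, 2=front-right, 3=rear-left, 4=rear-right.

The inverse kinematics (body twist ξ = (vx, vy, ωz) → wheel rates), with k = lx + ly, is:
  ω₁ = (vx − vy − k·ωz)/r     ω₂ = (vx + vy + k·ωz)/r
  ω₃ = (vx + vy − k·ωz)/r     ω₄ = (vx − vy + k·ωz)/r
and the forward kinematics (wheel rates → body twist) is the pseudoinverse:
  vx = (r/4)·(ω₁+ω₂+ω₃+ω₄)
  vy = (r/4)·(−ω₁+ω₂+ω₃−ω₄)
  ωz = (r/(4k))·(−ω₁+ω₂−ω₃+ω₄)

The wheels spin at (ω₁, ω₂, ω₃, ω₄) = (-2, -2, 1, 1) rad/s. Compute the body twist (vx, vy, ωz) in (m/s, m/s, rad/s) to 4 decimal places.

k = lx + ly = 0.18 + 0.18 = 0.3600
ω₁+ω₂+ω₃+ω₄ = -2.0000  →  vx = (0.06/4)·-2.0000 = -0.0300
−ω₁+ω₂+ω₃−ω₄ = 0.0000  →  vy = (0.06/4)·0.0000 = 0.0000
−ω₁+ω₂−ω₃+ω₄ = 0.0000  →  ωz = (0.06/1.4400)·0.0000 = 0.0000

(-0.0300, 0.0000, 0.0000)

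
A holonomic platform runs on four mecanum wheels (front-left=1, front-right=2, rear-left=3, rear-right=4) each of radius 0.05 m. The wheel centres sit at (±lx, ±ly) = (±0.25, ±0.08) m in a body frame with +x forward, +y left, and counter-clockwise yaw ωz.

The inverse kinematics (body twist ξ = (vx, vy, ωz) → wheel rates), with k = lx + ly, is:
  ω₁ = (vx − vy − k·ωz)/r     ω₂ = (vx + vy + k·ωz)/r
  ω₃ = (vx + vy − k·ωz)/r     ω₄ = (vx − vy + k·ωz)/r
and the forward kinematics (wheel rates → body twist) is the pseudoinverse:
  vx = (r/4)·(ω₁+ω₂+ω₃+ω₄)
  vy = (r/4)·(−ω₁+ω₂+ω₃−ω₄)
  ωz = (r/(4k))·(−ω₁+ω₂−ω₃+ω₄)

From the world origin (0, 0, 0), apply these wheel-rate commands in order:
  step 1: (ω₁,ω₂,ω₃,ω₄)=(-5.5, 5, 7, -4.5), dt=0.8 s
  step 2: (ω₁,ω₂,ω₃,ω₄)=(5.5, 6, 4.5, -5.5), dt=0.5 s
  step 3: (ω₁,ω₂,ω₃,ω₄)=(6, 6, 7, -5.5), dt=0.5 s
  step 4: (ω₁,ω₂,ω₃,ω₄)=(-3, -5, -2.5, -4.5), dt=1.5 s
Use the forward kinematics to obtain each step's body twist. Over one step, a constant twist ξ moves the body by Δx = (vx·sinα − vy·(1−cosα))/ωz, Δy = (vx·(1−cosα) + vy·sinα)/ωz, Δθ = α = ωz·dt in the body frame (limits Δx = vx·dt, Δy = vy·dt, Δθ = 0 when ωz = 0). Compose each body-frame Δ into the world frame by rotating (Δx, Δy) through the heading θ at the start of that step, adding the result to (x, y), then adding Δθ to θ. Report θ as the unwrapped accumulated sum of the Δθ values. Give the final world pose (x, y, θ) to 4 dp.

step 1: ξ=(vx,vy,ωz)=(0.0250, 0.2750, -0.0379), dt=0.8 → body Δ=(0.0233, 0.2197, -0.0303) → world pose (0.0233, 0.2197, -0.0303)
step 2: ξ=(vx,vy,ωz)=(0.1313, 0.1313, -0.3598), dt=0.5 → body Δ=(0.0712, 0.0594, -0.1799) → world pose (0.0963, 0.2769, -0.2102)
step 3: ξ=(vx,vy,ωz)=(0.1688, 0.1562, -0.4735), dt=0.5 → body Δ=(0.0928, 0.0675, -0.2367) → world pose (0.2011, 0.3235, -0.4470)
step 4: ξ=(vx,vy,ωz)=(-0.1875, 0.0000, -0.1515), dt=1.5 → body Δ=(-0.2788, 0.0318, -0.2273) → world pose (-0.0366, 0.4727, -0.6742)

(-0.0366, 0.4727, -0.6742)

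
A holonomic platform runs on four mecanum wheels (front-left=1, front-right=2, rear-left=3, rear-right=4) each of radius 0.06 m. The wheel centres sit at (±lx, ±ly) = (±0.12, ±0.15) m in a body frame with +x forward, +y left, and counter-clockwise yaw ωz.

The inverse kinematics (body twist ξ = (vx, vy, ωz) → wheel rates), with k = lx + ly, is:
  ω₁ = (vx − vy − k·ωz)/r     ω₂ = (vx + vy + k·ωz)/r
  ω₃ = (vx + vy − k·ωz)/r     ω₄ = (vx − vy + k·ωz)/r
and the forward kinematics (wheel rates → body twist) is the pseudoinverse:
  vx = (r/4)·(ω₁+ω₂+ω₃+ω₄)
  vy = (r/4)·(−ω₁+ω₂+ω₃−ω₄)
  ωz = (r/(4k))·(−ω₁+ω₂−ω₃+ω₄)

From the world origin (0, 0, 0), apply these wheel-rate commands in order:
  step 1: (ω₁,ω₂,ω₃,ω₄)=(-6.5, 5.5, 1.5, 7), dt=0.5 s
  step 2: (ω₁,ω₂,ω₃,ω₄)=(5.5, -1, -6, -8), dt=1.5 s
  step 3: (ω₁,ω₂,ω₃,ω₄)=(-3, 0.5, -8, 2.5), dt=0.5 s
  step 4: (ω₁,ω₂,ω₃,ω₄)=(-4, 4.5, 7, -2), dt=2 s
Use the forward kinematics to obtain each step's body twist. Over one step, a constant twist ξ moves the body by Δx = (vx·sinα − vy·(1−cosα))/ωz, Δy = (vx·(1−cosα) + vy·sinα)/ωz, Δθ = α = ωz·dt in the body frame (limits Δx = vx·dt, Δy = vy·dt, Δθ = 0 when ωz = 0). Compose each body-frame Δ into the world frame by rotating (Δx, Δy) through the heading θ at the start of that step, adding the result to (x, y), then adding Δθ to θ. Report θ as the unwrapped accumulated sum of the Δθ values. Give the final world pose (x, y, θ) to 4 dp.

step 1: ξ=(vx,vy,ωz)=(0.1125, 0.0975, 0.9722), dt=0.5 → body Δ=(0.0424, 0.0603, 0.4861) → world pose (0.0424, 0.0603, 0.4861)
step 2: ξ=(vx,vy,ωz)=(-0.1425, -0.0675, -0.4722), dt=1.5 → body Δ=(-0.2307, -0.0204, -0.7083) → world pose (-0.1520, -0.0656, -0.2222)
step 3: ξ=(vx,vy,ωz)=(-0.1200, -0.1050, 0.7778), dt=0.5 → body Δ=(-0.0484, -0.0627, 0.3889) → world pose (-0.2131, -0.1161, 0.1667)
step 4: ξ=(vx,vy,ωz)=(0.0825, 0.2625, -0.0278), dt=2.0 → body Δ=(0.1795, 0.5201, -0.0556) → world pose (-0.1223, 0.4267, 0.1111)

(-0.1223, 0.4267, 0.1111)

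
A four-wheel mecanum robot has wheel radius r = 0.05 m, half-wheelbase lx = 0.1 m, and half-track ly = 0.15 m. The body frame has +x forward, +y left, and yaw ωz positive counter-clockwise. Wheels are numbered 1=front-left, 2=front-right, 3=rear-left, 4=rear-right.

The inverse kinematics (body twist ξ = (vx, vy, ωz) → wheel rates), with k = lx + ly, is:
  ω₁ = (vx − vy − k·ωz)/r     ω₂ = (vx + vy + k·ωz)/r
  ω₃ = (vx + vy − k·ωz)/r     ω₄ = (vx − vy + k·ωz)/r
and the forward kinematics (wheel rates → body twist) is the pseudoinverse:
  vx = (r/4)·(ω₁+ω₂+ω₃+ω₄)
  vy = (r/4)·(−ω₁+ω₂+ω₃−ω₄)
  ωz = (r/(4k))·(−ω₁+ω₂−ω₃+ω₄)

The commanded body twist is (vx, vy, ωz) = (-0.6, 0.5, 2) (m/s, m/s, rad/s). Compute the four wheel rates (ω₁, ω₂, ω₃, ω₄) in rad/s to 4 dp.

(-32.0000, 8.0000, -12.0000, -12.0000)

k = lx + ly = 0.1 + 0.15 = 0.2500;  k·ωz = 0.2500·2 = 0.5000
ω₁ (FL) = (vx − vy − k·ωz)/r = -1.6000/0.05 = -32.0000
ω₂ (FR) = (vx + vy + k·ωz)/r = 0.4000/0.05 = 8.0000
ω₃ (RL) = (vx + vy − k·ωz)/r = -0.6000/0.05 = -12.0000
ω₄ (RR) = (vx − vy + k·ωz)/r = -0.6000/0.05 = -12.0000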